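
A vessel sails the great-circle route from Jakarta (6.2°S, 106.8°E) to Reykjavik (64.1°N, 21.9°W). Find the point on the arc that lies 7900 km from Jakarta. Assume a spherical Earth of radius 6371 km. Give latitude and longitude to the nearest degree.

≈ 57°N, 67°E

Write both endpoints as unit vectors p₁, p₂ with components (cos φ cos λ, cos φ sin λ, sin φ).
The central angle between the endpoints is δ = arccos(p₁·p₂) ≈ 1.948 rad (111.6°). The total great-circle distance is δ·R ≈ 1.948 × 6371 ≈ 12413 km, so the target fraction is f = 7900/12413 ≈ 0.636.
Interpolate at f ≈ 0.636 with slerp weights a = sin((1−f)δ)/sin δ ≈ 0.700, b = sin(fδ)/sin δ ≈ 1.017.
p = a·p₁ + b·p₂ ≈ (0.211, 0.500, 0.840); φ = arcsin(p_z) ≈ 57.10°, λ = atan2(p_y, p_x) ≈ 67.11°.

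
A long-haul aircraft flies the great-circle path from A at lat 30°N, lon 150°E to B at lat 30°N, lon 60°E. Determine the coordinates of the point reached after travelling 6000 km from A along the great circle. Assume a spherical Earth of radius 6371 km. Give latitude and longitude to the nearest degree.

Write both endpoints as unit vectors p₁, p₂ with components (cos φ cos λ, cos φ sin λ, sin φ).
The central angle between the endpoints is δ = arccos(p₁·p₂) ≈ 1.318 rad (75.5°). The total great-circle distance is δ·R ≈ 1.318 × 6371 ≈ 8398 km, so the target fraction is f = 6000/8398 ≈ 0.714.
Interpolate at f ≈ 0.714 with slerp weights a = sin((1−f)δ)/sin δ ≈ 0.380, b = sin(fδ)/sin δ ≈ 0.835.
p = a·p₁ + b·p₂ ≈ (0.077, 0.791, 0.607); φ = arcsin(p_z) ≈ 37.40°, λ = atan2(p_y, p_x) ≈ 84.44°.

≈ lat 37°N, lon 84°E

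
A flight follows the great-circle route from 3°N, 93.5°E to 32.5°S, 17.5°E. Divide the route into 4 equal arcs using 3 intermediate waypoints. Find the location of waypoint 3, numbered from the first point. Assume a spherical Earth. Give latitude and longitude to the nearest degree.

≈ 27°S, 40°E

The haversine formula gives a central angle δ ≈ 1.394 rad (79.9°) between the endpoints.
Interpolate at f = 3/4 with slerp weights a = sin((1−f)δ)/sin δ ≈ 0.347, b = sin(fδ)/sin δ ≈ 0.879.
p = a·p₁ + b·p₂ ≈ (0.686, 0.569, -0.454); φ = arcsin(p_z) ≈ -27.01°, λ = atan2(p_y, p_x) ≈ 39.67°.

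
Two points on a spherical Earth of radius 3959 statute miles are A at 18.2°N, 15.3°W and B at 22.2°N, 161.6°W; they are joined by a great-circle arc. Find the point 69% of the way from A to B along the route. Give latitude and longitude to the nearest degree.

≈ 47°N, 123°W

The haversine formula gives a central angle δ ≈ 2.232 rad (127.9°) between the endpoints.
Interpolate at f = 0.69 with slerp weights a = sin((1−f)δ)/sin δ ≈ 0.808, b = sin(fδ)/sin δ ≈ 1.266.
p = a·p₁ + b·p₂ ≈ (-0.372, -0.573, 0.731); φ = arcsin(p_z) ≈ 46.95°, λ = atan2(p_y, p_x) ≈ -123.00°.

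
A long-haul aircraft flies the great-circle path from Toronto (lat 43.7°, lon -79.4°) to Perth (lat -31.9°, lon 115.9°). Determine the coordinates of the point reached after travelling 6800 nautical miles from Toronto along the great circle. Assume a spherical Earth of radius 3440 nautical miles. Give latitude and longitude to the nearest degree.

≈ lat 9°, lon 147°

From cos δ = sin φ₁ sin φ₂ + cos φ₁ cos φ₂ cos Δλ, the central angle is δ ≈ 2.848 rad (163.2°). The total great-circle distance is δ·R ≈ 2.848 × 3440 ≈ 9796 nmi, so the target fraction is f = 6800/9796 ≈ 0.694.
Interpolate at f ≈ 0.694 with slerp weights a = sin((1−f)δ)/sin δ ≈ 2.640, b = sin(fδ)/sin δ ≈ 3.171.
p = a·p₁ + b·p₂ ≈ (-0.825, 0.546, 0.148); φ = arcsin(p_z) ≈ 8.53°, λ = atan2(p_y, p_x) ≈ 146.52°.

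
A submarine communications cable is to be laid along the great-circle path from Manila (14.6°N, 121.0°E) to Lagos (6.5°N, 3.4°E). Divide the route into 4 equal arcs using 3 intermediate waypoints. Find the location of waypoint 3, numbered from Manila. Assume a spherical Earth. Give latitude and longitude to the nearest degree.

≈ (15°N, 31°E)

Convert each endpoint to a unit vector on the sphere (x = cos φ cos λ, y = cos φ sin λ, z = sin φ).
The central angle between the endpoints is δ = arccos(p₁·p₂) ≈ 2.001 rad (114.6°).
Interpolate at f = 3/4 with slerp weights a = sin((1−f)δ)/sin δ ≈ 0.528, b = sin(fδ)/sin δ ≈ 1.097.
p = a·p₁ + b·p₂ ≈ (0.826, 0.502, 0.257); φ = arcsin(p_z) ≈ 14.91°, λ = atan2(p_y, p_x) ≈ 31.32°.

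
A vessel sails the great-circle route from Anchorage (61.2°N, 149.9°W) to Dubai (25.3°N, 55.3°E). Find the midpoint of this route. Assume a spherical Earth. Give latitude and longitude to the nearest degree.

Write both endpoints as unit vectors p₁, p₂ with components (cos φ cos λ, cos φ sin λ, sin φ).
The central angle between the endpoints is δ = arccos(p₁·p₂) ≈ 1.590 rad (91.1°).
Interpolate at f = 1/2 with slerp weights a = sin((1−f)δ)/sin δ ≈ 0.714, b = sin(fδ)/sin δ ≈ 0.714.
p = a·p₁ + b·p₂ ≈ (0.070, 0.358, 0.931); φ = arcsin(p_z) ≈ 68.59°, λ = atan2(p_y, p_x) ≈ 78.96°.

≈ 69°N, 79°E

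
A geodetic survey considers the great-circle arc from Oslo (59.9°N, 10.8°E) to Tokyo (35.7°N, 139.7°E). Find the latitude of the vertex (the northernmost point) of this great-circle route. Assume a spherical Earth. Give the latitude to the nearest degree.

The great circle lies in the plane with unit normal n̂ = (p₁ × p₂)/|p₁ × p₂|.
Here n̂_z ≈ +0.327; the vertex latitude is φ_max = arccos|n̂_z| ≈ 70.9°.
Check via Clairaut: cos φ_max = |cos φ₁| · sin C = cos(59.9°)·sin(40.7°) ≈ 0.327, again giving ≈ 70.9°.

≈ 71°N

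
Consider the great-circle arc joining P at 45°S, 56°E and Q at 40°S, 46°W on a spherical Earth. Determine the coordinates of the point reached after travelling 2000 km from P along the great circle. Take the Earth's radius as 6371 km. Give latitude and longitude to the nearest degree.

≈ 54°S, 32°E

Write both endpoints as unit vectors p₁, p₂ with components (cos φ cos λ, cos φ sin λ, sin φ).
The central angle between the endpoints is δ = arccos(p₁·p₂) ≈ 1.222 rad (70.0°). The total great-circle distance is δ·R ≈ 1.222 × 6371 ≈ 7784 km, so the target fraction is f = 2000/7784 ≈ 0.257.
Interpolate at f ≈ 0.257 with slerp weights a = sin((1−f)δ)/sin δ ≈ 0.839, b = sin(fδ)/sin δ ≈ 0.329.
p = a·p₁ + b·p₂ ≈ (0.507, 0.311, -0.804); φ = arcsin(p_z) ≈ -53.55°, λ = atan2(p_y, p_x) ≈ 31.52°.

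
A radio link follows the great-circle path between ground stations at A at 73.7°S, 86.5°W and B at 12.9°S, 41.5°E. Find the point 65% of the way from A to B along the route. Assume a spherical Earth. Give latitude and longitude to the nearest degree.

≈ 43°S, 33°E

Write both endpoints as unit vectors p₁, p₂ with components (cos φ cos λ, cos φ sin λ, sin φ).
The central angle between the endpoints is δ = arccos(p₁·p₂) ≈ 1.525 rad (87.4°).
Interpolate at f = 0.65 with slerp weights a = sin((1−f)δ)/sin δ ≈ 0.509, b = sin(fδ)/sin δ ≈ 0.838.
p = a·p₁ + b·p₂ ≈ (0.620, 0.398, -0.676); φ = arcsin(p_z) ≈ -42.52°, λ = atan2(p_y, p_x) ≈ 32.71°.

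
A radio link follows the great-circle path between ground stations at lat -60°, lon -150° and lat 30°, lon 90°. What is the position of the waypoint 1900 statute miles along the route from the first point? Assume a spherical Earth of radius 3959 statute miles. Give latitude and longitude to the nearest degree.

≈ lat -54°, lon 160°

From cos δ = sin φ₁ sin φ₂ + cos φ₁ cos φ₂ cos Δλ, the central angle is δ ≈ 2.278 rad (130.5°). The total great-circle distance is δ·R ≈ 2.278 × 3959 ≈ 9018 mi, so the target fraction is f = 1900/9018 ≈ 0.211.
Interpolate at f ≈ 0.211 with slerp weights a = sin((1−f)δ)/sin δ ≈ 1.281, b = sin(fδ)/sin δ ≈ 0.607.
p = a·p₁ + b·p₂ ≈ (-0.555, 0.206, -0.806); φ = arcsin(p_z) ≈ -53.72°, λ = atan2(p_y, p_x) ≈ 159.68°.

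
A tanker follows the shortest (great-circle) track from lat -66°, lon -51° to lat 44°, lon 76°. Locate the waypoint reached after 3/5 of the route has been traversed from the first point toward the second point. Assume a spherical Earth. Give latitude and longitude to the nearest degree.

≈ lat -8°, lon 48°

From cos δ = sin φ₁ sin φ₂ + cos φ₁ cos φ₂ cos Δλ, the central angle is δ ≈ 2.516 rad (144.2°).
Interpolate at f = 3/5 with slerp weights a = sin((1−f)δ)/sin δ ≈ 1.443, b = sin(fδ)/sin δ ≈ 1.705.
p = a·p₁ + b·p₂ ≈ (0.666, 0.734, -0.134); φ = arcsin(p_z) ≈ -7.71°, λ = atan2(p_y, p_x) ≈ 47.77°.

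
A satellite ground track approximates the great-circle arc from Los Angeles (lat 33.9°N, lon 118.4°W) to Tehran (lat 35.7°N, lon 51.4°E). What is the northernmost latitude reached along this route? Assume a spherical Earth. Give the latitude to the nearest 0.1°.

≈ 82.7°N

The great circle lies in the plane with unit normal n̂ = (p₁ × p₂)/|p₁ × p₂|.
Here n̂_z ≈ +0.127; the vertex latitude is φ_max = arccos|n̂_z| ≈ 82.7°.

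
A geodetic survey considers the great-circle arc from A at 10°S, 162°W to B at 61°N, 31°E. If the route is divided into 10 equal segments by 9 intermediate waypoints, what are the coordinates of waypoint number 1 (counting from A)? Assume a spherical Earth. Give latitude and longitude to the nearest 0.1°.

≈ 2.7°N, 163.8°W

From cos δ = sin φ₁ sin φ₂ + cos φ₁ cos φ₂ cos Δλ, the central angle is δ ≈ 2.236 rad (128.1°).
Interpolate at f = 1/10 with slerp weights a = sin((1−f)δ)/sin δ ≈ 1.149, b = sin(fδ)/sin δ ≈ 0.282.
p = a·p₁ + b·p₂ ≈ (-0.959, -0.279, 0.047); φ = arcsin(p_z) ≈ 2.69°, λ = atan2(p_y, p_x) ≈ -163.76°.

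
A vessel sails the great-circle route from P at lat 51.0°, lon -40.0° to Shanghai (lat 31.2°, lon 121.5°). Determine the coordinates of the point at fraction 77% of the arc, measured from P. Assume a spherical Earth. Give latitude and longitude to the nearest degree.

≈ lat 53°, lon 114°

Write both endpoints as unit vectors p₁, p₂ with components (cos φ cos λ, cos φ sin λ, sin φ).
The central angle between the endpoints is δ = arccos(p₁·p₂) ≈ 1.679 rad (96.2°).
Interpolate at f = 0.77 with slerp weights a = sin((1−f)δ)/sin δ ≈ 0.379, b = sin(fδ)/sin δ ≈ 0.967.
p = a·p₁ + b·p₂ ≈ (-0.250, 0.552, 0.795); φ = arcsin(p_z) ≈ 52.70°, λ = atan2(p_y, p_x) ≈ 114.33°.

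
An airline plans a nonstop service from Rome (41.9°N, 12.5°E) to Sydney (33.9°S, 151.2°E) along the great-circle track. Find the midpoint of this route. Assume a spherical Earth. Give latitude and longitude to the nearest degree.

Write both endpoints as unit vectors p₁, p₂ with components (cos φ cos λ, cos φ sin λ, sin φ).
The central angle between the endpoints is δ = arccos(p₁·p₂) ≈ 2.562 rad (146.8°).
Interpolate at f = 1/2 with slerp weights a = sin((1−f)δ)/sin δ ≈ 1.749, b = sin(fδ)/sin δ ≈ 1.749.
p = a·p₁ + b·p₂ ≈ (-0.001, 0.981, 0.193); φ = arcsin(p_z) ≈ 11.10°, λ = atan2(p_y, p_x) ≈ 90.07°.

≈ (11°N, 90°E)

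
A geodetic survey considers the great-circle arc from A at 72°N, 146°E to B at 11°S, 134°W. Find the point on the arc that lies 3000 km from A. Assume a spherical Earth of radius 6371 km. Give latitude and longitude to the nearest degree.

≈ 55°N, 164°W

Write both endpoints as unit vectors p₁, p₂ with components (cos φ cos λ, cos φ sin λ, sin φ).
The central angle between the endpoints is δ = arccos(p₁·p₂) ≈ 1.700 rad (97.4°). The total great-circle distance is δ·R ≈ 1.700 × 6371 ≈ 10830 km, so the target fraction is f = 3000/10830 ≈ 0.277.
Interpolate at f ≈ 0.277 with slerp weights a = sin((1−f)δ)/sin δ ≈ 0.950, b = sin(fδ)/sin δ ≈ 0.457.
p = a·p₁ + b·p₂ ≈ (-0.555, -0.159, 0.816); φ = arcsin(p_z) ≈ 54.72°, λ = atan2(p_y, p_x) ≈ -164.04°.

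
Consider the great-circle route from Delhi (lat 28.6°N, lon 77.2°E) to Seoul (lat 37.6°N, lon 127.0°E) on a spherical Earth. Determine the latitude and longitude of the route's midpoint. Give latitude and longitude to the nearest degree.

Convert each endpoint to a unit vector on the sphere (x = cos φ cos λ, y = cos φ sin λ, z = sin φ).
The central angle between the endpoints is δ = arccos(p₁·p₂) ≈ 0.736 rad (42.2°).
Interpolate at f = 1/2 with slerp weights a = sin((1−f)δ)/sin δ ≈ 0.536, b = sin(fδ)/sin δ ≈ 0.536.
p = a·p₁ + b·p₂ ≈ (-0.151, 0.798, 0.583); φ = arcsin(p_z) ≈ 35.70°, λ = atan2(p_y, p_x) ≈ 100.74°.

≈ lat 36°N, lon 101°E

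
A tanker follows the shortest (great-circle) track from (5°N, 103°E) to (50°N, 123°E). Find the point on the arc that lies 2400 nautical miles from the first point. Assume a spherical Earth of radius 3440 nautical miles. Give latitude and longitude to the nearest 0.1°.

The haversine formula gives a central angle δ ≈ 0.839 rad (48.0°) between the endpoints. The total great-circle distance is δ·R ≈ 0.839 × 3440 ≈ 2885 nmi, so the target fraction is f = 2400/2885 ≈ 0.832.
Interpolate at f ≈ 0.832 with slerp weights a = sin((1−f)δ)/sin δ ≈ 0.189, b = sin(fδ)/sin δ ≈ 0.864.
p = a·p₁ + b·p₂ ≈ (-0.345, 0.649, 0.678); φ = arcsin(p_z) ≈ 42.70°, λ = atan2(p_y, p_x) ≈ 117.98°.

≈ (42.7°N, 118.0°E)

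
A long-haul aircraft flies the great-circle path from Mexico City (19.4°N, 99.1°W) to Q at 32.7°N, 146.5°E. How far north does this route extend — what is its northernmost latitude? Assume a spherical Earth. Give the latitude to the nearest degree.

The great circle lies in the plane with unit normal n̂ = (p₁ × p₂)/|p₁ × p₂|.
Here n̂_z ≈ -0.731; the vertex latitude is φ_max = arccos|n̂_z| ≈ 43.0°.

≈ 43°N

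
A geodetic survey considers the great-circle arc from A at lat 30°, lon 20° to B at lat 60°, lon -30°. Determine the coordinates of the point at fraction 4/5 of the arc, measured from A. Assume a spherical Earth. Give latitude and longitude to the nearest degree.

≈ lat 56°, lon -15°

The haversine formula gives a central angle δ ≈ 0.779 rad (44.7°) between the endpoints.
Interpolate at f = 4/5 with slerp weights a = sin((1−f)δ)/sin δ ≈ 0.221, b = sin(fδ)/sin δ ≈ 0.831.
p = a·p₁ + b·p₂ ≈ (0.539, -0.142, 0.830); φ = arcsin(p_z) ≈ 56.09°, λ = atan2(p_y, p_x) ≈ -14.77°.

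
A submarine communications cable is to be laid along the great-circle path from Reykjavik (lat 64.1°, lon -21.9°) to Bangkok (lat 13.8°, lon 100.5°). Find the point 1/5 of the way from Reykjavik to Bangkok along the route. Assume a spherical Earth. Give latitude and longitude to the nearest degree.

Write both endpoints as unit vectors p₁, p₂ with components (cos φ cos λ, cos φ sin λ, sin φ).
The central angle between the endpoints is δ = arccos(p₁·p₂) ≈ 1.584 rad (90.7°).
Interpolate at f = 1/5 with slerp weights a = sin((1−f)δ)/sin δ ≈ 0.954, b = sin(fδ)/sin δ ≈ 0.311.
p = a·p₁ + b·p₂ ≈ (0.332, 0.142, 0.933); φ = arcsin(p_z) ≈ 68.86°, λ = atan2(p_y, p_x) ≈ 23.17°.

≈ lat 69°, lon 23°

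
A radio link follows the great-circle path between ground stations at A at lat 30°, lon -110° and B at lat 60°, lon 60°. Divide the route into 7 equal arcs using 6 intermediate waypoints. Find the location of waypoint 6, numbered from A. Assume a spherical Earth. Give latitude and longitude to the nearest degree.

Write both endpoints as unit vectors p₁, p₂ with components (cos φ cos λ, cos φ sin λ, sin φ).
The central angle between the endpoints is δ = arccos(p₁·p₂) ≈ 1.564 rad (89.6°).
Interpolate at f = 6/7 with slerp weights a = sin((1−f)δ)/sin δ ≈ 0.222, b = sin(fδ)/sin δ ≈ 0.974.
p = a·p₁ + b·p₂ ≈ (0.178, 0.241, 0.954); φ = arcsin(p_z) ≈ 72.56°, λ = atan2(p_y, p_x) ≈ 53.62°.

≈ lat 73°, lon 54°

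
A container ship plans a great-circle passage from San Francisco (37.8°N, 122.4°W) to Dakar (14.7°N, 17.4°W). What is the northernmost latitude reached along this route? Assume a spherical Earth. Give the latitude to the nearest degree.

≈ 42°N

The great circle lies in the plane with unit normal n̂ = (p₁ × p₂)/|p₁ × p₂|.
Here n̂_z ≈ +0.739; the vertex latitude is φ_max = arccos|n̂_z| ≈ 42.4°.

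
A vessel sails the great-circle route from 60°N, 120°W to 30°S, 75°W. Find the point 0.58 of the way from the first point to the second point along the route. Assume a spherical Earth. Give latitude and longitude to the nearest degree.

≈ 9°N, 89°W

The haversine formula gives a central angle δ ≈ 1.698 rad (97.3°) between the endpoints.
Interpolate at f = 0.58 with slerp weights a = sin((1−f)δ)/sin δ ≈ 0.660, b = sin(fδ)/sin δ ≈ 0.840.
p = a·p₁ + b·p₂ ≈ (0.023, -0.988, 0.151); φ = arcsin(p_z) ≈ 8.70°, λ = atan2(p_y, p_x) ≈ -88.64°.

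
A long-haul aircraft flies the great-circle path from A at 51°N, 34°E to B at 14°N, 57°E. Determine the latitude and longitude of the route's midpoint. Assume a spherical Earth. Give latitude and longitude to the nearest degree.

≈ 33°N, 48°E

Write both endpoints as unit vectors p₁, p₂ with components (cos φ cos λ, cos φ sin λ, sin φ).
The central angle between the endpoints is δ = arccos(p₁·p₂) ≈ 0.723 rad (41.4°).
Interpolate at f = 1/2 with slerp weights a = sin((1−f)δ)/sin δ ≈ 0.535, b = sin(fδ)/sin δ ≈ 0.535.
p = a·p₁ + b·p₂ ≈ (0.561, 0.623, 0.545); φ = arcsin(p_z) ≈ 33.00°, λ = atan2(p_y, p_x) ≈ 47.98°.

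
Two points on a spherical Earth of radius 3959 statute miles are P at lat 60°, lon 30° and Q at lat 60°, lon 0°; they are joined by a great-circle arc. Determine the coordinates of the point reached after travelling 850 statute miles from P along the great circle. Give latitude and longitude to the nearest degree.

≈ lat 60°, lon 5°

Write both endpoints as unit vectors p₁, p₂ with components (cos φ cos λ, cos φ sin λ, sin φ).
The central angle between the endpoints is δ = arccos(p₁·p₂) ≈ 0.260 rad (14.9°). The total great-circle distance is δ·R ≈ 0.260 × 3959 ≈ 1028 mi, so the target fraction is f = 850/1028 ≈ 0.827.
Interpolate at f ≈ 0.827 with slerp weights a = sin((1−f)δ)/sin δ ≈ 0.175, b = sin(fδ)/sin δ ≈ 0.830.
p = a·p₁ + b·p₂ ≈ (0.491, 0.044, 0.870); φ = arcsin(p_z) ≈ 60.48°, λ = atan2(p_y, p_x) ≈ 5.09°.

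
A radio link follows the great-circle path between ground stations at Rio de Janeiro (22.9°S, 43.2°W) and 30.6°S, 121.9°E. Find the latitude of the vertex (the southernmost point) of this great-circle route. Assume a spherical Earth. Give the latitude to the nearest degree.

The great circle lies in the plane with unit normal n̂ = (p₁ × p₂)/|p₁ × p₂|.
Here n̂_z ≈ +0.248; the vertex latitude is φ_max = arccos|n̂_z| ≈ 75.7°.

≈ 76°S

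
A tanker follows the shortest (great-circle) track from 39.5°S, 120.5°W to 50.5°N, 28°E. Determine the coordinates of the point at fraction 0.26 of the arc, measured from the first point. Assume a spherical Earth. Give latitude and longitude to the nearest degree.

≈ 11°S, 89°W

Write both endpoints as unit vectors p₁, p₂ with components (cos φ cos λ, cos φ sin λ, sin φ).
The central angle between the endpoints is δ = arccos(p₁·p₂) ≈ 2.712 rad (155.4°).
Interpolate at f = 0.26 with slerp weights a = sin((1−f)δ)/sin δ ≈ 2.178, b = sin(fδ)/sin δ ≈ 1.558.
p = a·p₁ + b·p₂ ≈ (0.022, -0.983, -0.183); φ = arcsin(p_z) ≈ -10.57°, λ = atan2(p_y, p_x) ≈ -88.72°.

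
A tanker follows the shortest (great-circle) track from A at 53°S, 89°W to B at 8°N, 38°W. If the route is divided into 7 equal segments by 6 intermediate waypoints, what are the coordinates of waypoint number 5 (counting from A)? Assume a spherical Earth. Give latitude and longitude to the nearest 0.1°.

Write both endpoints as unit vectors p₁, p₂ with components (cos φ cos λ, cos φ sin λ, sin φ).
The central angle between the endpoints is δ = arccos(p₁·p₂) ≈ 1.304 rad (74.7°).
Interpolate at f = 5/7 with slerp weights a = sin((1−f)δ)/sin δ ≈ 0.377, b = sin(fδ)/sin δ ≈ 0.832.
p = a·p₁ + b·p₂ ≈ (0.653, -0.734, -0.186); φ = arcsin(p_z) ≈ -10.69°, λ = atan2(p_y, p_x) ≈ -48.35°.

≈ 10.7°S, 48.3°W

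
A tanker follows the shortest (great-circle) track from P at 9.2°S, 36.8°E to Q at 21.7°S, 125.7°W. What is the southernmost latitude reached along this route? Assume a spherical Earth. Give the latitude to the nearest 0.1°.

≈ 61.5°S

The great circle lies in the plane with unit normal n̂ = (p₁ × p₂)/|p₁ × p₂|.
Here n̂_z ≈ -0.477; the vertex latitude is φ_max = arccos|n̂_z| ≈ 61.5°.
Check via Clairaut: cos φ_max = |cos φ₁| · sin C = cos(9.2°)·sin(151.1°) ≈ 0.477, again giving ≈ 61.5°.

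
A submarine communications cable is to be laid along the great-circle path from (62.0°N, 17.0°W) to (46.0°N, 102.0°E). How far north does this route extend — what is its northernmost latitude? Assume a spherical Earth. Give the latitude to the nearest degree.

The great circle lies in the plane with unit normal n̂ = (p₁ × p₂)/|p₁ × p₂|.
Here n̂_z ≈ +0.325; the vertex latitude is φ_max = arccos|n̂_z| ≈ 71.1°.

≈ 71°N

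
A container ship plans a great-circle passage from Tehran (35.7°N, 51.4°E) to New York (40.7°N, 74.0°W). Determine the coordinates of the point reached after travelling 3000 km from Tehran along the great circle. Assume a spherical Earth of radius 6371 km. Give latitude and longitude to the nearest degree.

≈ 54°N, 23°E

Write both endpoints as unit vectors p₁, p₂ with components (cos φ cos λ, cos φ sin λ, sin φ).
The central angle between the endpoints is δ = arccos(p₁·p₂) ≈ 1.547 rad (88.6°). The total great-circle distance is δ·R ≈ 1.547 × 6371 ≈ 9855 km, so the target fraction is f = 3000/9855 ≈ 0.304.
Interpolate at f ≈ 0.304 with slerp weights a = sin((1−f)δ)/sin δ ≈ 0.880, b = sin(fδ)/sin δ ≈ 0.454.
p = a·p₁ + b·p₂ ≈ (0.541, 0.228, 0.810); φ = arcsin(p_z) ≈ 54.06°, λ = atan2(p_y, p_x) ≈ 22.86°.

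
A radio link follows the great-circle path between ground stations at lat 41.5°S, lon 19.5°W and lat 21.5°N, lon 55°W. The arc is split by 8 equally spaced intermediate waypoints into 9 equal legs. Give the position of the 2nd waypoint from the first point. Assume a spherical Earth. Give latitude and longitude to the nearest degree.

Write both endpoints as unit vectors p₁, p₂ with components (cos φ cos λ, cos φ sin λ, sin φ).
The central angle between the endpoints is δ = arccos(p₁·p₂) ≈ 1.240 rad (71.1°).
Interpolate at f = 2/9 with slerp weights a = sin((1−f)δ)/sin δ ≈ 0.869, b = sin(fδ)/sin δ ≈ 0.288.
p = a·p₁ + b·p₂ ≈ (0.767, -0.437, -0.470); φ = arcsin(p_z) ≈ -28.05°, λ = atan2(p_y, p_x) ≈ -29.65°.

≈ lat 28°S, lon 30°W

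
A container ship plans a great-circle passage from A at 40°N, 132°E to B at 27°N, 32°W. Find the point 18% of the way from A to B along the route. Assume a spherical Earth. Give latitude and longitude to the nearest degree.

The haversine formula gives a central angle δ ≈ 1.944 rad (111.4°) between the endpoints.
Interpolate at f = 0.18 with slerp weights a = sin((1−f)δ)/sin δ ≈ 1.074, b = sin(fδ)/sin δ ≈ 0.368.
p = a·p₁ + b·p₂ ≈ (-0.272, 0.437, 0.857); φ = arcsin(p_z) ≈ 59.00°, λ = atan2(p_y, p_x) ≈ 121.89°.

≈ 59°N, 122°E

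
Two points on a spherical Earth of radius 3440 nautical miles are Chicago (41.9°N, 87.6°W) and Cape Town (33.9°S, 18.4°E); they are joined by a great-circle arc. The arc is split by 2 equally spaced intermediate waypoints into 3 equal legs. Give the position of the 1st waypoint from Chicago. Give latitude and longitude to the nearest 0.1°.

Write both endpoints as unit vectors p₁, p₂ with components (cos φ cos λ, cos φ sin λ, sin φ).
The central angle between the endpoints is δ = arccos(p₁·p₂) ≈ 2.145 rad (122.9°).
Interpolate at f = 1/3 with slerp weights a = sin((1−f)δ)/sin δ ≈ 1.179, b = sin(fδ)/sin δ ≈ 0.780.
p = a·p₁ + b·p₂ ≈ (0.651, -0.672, 0.352); φ = arcsin(p_z) ≈ 20.61°, λ = atan2(p_y, p_x) ≈ -45.90°.

≈ 20.6°N, 45.9°W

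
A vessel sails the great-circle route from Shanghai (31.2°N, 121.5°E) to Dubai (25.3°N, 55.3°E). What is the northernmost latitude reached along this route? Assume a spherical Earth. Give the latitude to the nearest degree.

The great circle lies in the plane with unit normal n̂ = (p₁ × p₂)/|p₁ × p₂|.
Here n̂_z ≈ -0.837; the vertex latitude is φ_max = arccos|n̂_z| ≈ 33.2°.
Check via Clairaut: cos φ_max = |cos φ₁| · sin C = cos(31.2°)·sin(78.0°) ≈ 0.837, again giving ≈ 33.2°.

≈ 33°N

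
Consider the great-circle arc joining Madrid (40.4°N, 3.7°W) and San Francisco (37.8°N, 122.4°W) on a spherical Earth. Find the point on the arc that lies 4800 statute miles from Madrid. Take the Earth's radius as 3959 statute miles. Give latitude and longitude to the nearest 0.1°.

Convert each endpoint to a unit vector on the sphere (x = cos φ cos λ, y = cos φ sin λ, z = sin φ).
The central angle between the endpoints is δ = arccos(p₁·p₂) ≈ 1.462 rad (83.8°). The total great-circle distance is δ·R ≈ 1.462 × 3959 ≈ 5789 mi, so the target fraction is f = 4800/5789 ≈ 0.829.
Interpolate at f ≈ 0.829 with slerp weights a = sin((1−f)δ)/sin δ ≈ 0.249, b = sin(fδ)/sin δ ≈ 0.942.
p = a·p₁ + b·p₂ ≈ (-0.210, -0.641, 0.739); φ = arcsin(p_z) ≈ 47.61°, λ = atan2(p_y, p_x) ≈ -108.13°.

≈ 47.6°N, 108.1°W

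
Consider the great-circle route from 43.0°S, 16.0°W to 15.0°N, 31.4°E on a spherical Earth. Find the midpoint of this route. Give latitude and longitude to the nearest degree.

Convert each endpoint to a unit vector on the sphere (x = cos φ cos λ, y = cos φ sin λ, z = sin φ).
The central angle between the endpoints is δ = arccos(p₁·p₂) ≈ 1.264 rad (72.4°).
Interpolate at f = 1/2 with slerp weights a = sin((1−f)δ)/sin δ ≈ 0.620, b = sin(fδ)/sin δ ≈ 0.620.
p = a·p₁ + b·p₂ ≈ (0.947, 0.187, -0.262); φ = arcsin(p_z) ≈ -15.21°, λ = atan2(p_y, p_x) ≈ 11.17°.

≈ 15°S, 11°E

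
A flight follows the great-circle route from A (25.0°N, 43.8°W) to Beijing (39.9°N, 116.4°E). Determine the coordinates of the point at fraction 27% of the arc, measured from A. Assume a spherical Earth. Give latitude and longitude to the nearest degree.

From cos δ = sin φ₁ sin φ₂ + cos φ₁ cos φ₂ cos Δλ, the central angle is δ ≈ 1.964 rad (112.5°).
Interpolate at f = 0.27 with slerp weights a = sin((1−f)δ)/sin δ ≈ 1.072, b = sin(fδ)/sin δ ≈ 0.548.
p = a·p₁ + b·p₂ ≈ (0.515, -0.296, 0.804); φ = arcsin(p_z) ≈ 53.56°, λ = atan2(p_y, p_x) ≈ -29.94°.

≈ (54°N, 30°W)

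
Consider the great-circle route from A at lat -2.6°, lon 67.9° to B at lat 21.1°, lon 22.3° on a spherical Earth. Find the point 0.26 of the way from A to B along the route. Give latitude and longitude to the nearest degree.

≈ lat 4°, lon 57°

Write both endpoints as unit vectors p₁, p₂ with components (cos φ cos λ, cos φ sin λ, sin φ).
The central angle between the endpoints is δ = arccos(p₁·p₂) ≈ 0.882 rad (50.5°).
Interpolate at f = 0.26 with slerp weights a = sin((1−f)δ)/sin δ ≈ 0.787, b = sin(fδ)/sin δ ≈ 0.294.
p = a·p₁ + b·p₂ ≈ (0.550, 0.832, 0.070); φ = arcsin(p_z) ≈ 4.03°, λ = atan2(p_y, p_x) ≈ 56.55°.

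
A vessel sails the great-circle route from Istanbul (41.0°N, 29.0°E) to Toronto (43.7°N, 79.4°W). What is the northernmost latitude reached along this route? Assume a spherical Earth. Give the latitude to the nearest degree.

The great circle lies in the plane with unit normal n̂ = (p₁ × p₂)/|p₁ × p₂|.
Here n̂_z ≈ -0.539; the vertex latitude is φ_max = arccos|n̂_z| ≈ 57.4°.
Check via Clairaut: cos φ_max = |cos φ₁| · sin C = cos(41.0°)·sin(45.6°) ≈ 0.539, again giving ≈ 57.4°.

≈ 57°N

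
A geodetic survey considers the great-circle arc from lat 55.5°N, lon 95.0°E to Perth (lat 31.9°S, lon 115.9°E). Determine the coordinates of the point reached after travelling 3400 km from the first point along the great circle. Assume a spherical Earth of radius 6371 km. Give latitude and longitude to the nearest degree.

Convert each endpoint to a unit vector on the sphere (x = cos φ cos λ, y = cos φ sin λ, z = sin φ).
The central angle between the endpoints is δ = arccos(p₁·p₂) ≈ 1.557 rad (89.2°). The total great-circle distance is δ·R ≈ 1.557 × 6371 ≈ 9920 km, so the target fraction is f = 3400/9920 ≈ 0.343.
Interpolate at f ≈ 0.343 with slerp weights a = sin((1−f)δ)/sin δ ≈ 0.854, b = sin(fδ)/sin δ ≈ 0.509.
p = a·p₁ + b·p₂ ≈ (-0.231, 0.870, 0.435); φ = arcsin(p_z) ≈ 25.78°, λ = atan2(p_y, p_x) ≈ 104.85°.

≈ lat 26°N, lon 105°E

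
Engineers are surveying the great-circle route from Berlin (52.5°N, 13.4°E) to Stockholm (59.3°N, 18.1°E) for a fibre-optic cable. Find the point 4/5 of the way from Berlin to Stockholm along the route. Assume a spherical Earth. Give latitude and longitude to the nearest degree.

≈ 58°N, 17°E

Write both endpoints as unit vectors p₁, p₂ with components (cos φ cos λ, cos φ sin λ, sin φ).
The central angle between the endpoints is δ = arccos(p₁·p₂) ≈ 0.127 rad (7.3°).
Interpolate at f = 4/5 with slerp weights a = sin((1−f)δ)/sin δ ≈ 0.201, b = sin(fδ)/sin δ ≈ 0.801.
p = a·p₁ + b·p₂ ≈ (0.507, 0.155, 0.848); φ = arcsin(p_z) ≈ 57.96°, λ = atan2(p_y, p_x) ≈ 17.02°.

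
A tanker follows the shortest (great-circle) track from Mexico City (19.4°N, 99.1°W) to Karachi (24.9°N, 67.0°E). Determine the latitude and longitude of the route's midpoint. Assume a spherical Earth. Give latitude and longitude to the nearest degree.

≈ 73°N, 25°W

From cos δ = sin φ₁ sin φ₂ + cos φ₁ cos φ₂ cos Δλ, the central angle is δ ≈ 2.333 rad (133.7°).
Interpolate at f = 1/2 with slerp weights a = sin((1−f)δ)/sin δ ≈ 1.271, b = sin(fδ)/sin δ ≈ 1.271.
p = a·p₁ + b·p₂ ≈ (0.261, -0.123, 0.958); φ = arcsin(p_z) ≈ 73.25°, λ = atan2(p_y, p_x) ≈ -25.16°.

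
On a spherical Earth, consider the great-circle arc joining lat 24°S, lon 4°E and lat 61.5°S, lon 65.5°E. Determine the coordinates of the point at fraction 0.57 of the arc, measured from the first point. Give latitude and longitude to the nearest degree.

The haversine formula gives a central angle δ ≈ 0.970 rad (55.6°) between the endpoints.
Interpolate at f = 0.57 with slerp weights a = sin((1−f)δ)/sin δ ≈ 0.491, b = sin(fδ)/sin δ ≈ 0.637.
p = a·p₁ + b·p₂ ≈ (0.574, 0.308, -0.759); φ = arcsin(p_z) ≈ -49.39°, λ = atan2(p_y, p_x) ≈ 28.22°.

≈ lat 49°S, lon 28°E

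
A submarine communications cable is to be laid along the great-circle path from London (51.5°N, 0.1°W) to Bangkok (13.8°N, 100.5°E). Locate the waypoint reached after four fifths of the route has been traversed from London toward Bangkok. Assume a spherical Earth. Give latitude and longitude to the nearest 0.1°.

≈ (27.0°N, 88.8°E)

Write both endpoints as unit vectors p₁, p₂ with components (cos φ cos λ, cos φ sin λ, sin φ).
The central angle between the endpoints is δ = arccos(p₁·p₂) ≈ 1.495 rad (85.7°).
Interpolate at f = 4/5 with slerp weights a = sin((1−f)δ)/sin δ ≈ 0.295, b = sin(fδ)/sin δ ≈ 0.933.
p = a·p₁ + b·p₂ ≈ (0.019, 0.891, 0.454); φ = arcsin(p_z) ≈ 26.99°, λ = atan2(p_y, p_x) ≈ 88.79°.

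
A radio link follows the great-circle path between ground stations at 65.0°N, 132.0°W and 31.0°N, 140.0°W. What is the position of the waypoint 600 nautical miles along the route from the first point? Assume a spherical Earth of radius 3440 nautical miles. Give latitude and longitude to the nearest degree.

The haversine formula gives a central angle δ ≈ 0.600 rad (34.4°) between the endpoints. The total great-circle distance is δ·R ≈ 0.600 × 3440 ≈ 2063 nmi, so the target fraction is f = 600/2063 ≈ 0.291.
Interpolate at f ≈ 0.291 with slerp weights a = sin((1−f)δ)/sin δ ≈ 0.731, b = sin(fδ)/sin δ ≈ 0.307.
p = a·p₁ + b·p₂ ≈ (-0.409, -0.399, 0.821); φ = arcsin(p_z) ≈ 55.17°, λ = atan2(p_y, p_x) ≈ -135.68°.

≈ 55°N, 136°W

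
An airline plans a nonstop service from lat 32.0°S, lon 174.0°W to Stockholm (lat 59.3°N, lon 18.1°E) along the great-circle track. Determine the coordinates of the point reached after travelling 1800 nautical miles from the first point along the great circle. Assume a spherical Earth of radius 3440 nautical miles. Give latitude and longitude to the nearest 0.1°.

Write both endpoints as unit vectors p₁, p₂ with components (cos φ cos λ, cos φ sin λ, sin φ).
The central angle between the endpoints is δ = arccos(p₁·p₂) ≈ 2.645 rad (151.5°). The total great-circle distance is δ·R ≈ 2.645 × 3440 ≈ 9097 nmi, so the target fraction is f = 1800/9097 ≈ 0.198.
Interpolate at f ≈ 0.198 with slerp weights a = sin((1−f)δ)/sin δ ≈ 1.787, b = sin(fδ)/sin δ ≈ 1.048.
p = a·p₁ + b·p₂ ≈ (-0.999, 0.008, -0.046); φ = arcsin(p_z) ≈ -2.64°, λ = atan2(p_y, p_x) ≈ 179.55°.

≈ lat 2.6°S, lon 179.6°E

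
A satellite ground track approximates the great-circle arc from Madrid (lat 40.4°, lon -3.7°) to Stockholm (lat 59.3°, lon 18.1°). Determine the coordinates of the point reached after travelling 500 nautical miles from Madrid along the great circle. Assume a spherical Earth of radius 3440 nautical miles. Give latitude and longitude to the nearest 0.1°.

Write both endpoints as unit vectors p₁, p₂ with components (cos φ cos λ, cos φ sin λ, sin φ).
The central angle between the endpoints is δ = arccos(p₁·p₂) ≈ 0.407 rad (23.3°). The total great-circle distance is δ·R ≈ 0.407 × 3440 ≈ 1400 nmi, so the target fraction is f = 500/1400 ≈ 0.357.
Interpolate at f ≈ 0.357 with slerp weights a = sin((1−f)δ)/sin δ ≈ 0.654, b = sin(fδ)/sin δ ≈ 0.366.
p = a·p₁ + b·p₂ ≈ (0.674, 0.026, 0.738); φ = arcsin(p_z) ≈ 47.57°, λ = atan2(p_y, p_x) ≈ 2.20°.

≈ lat 47.6°, lon 2.2°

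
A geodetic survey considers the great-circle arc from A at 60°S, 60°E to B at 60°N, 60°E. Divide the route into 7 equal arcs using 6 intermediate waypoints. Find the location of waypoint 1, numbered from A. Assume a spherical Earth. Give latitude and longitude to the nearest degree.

≈ 43°S, 60°E

Write both endpoints as unit vectors p₁, p₂ with components (cos φ cos λ, cos φ sin λ, sin φ).
The central angle between the endpoints is δ = arccos(p₁·p₂) ≈ 2.094 rad (120.0°).
Interpolate at f = 1/7 with slerp weights a = sin((1−f)δ)/sin δ ≈ 1.126, b = sin(fδ)/sin δ ≈ 0.340.
p = a·p₁ + b·p₂ ≈ (0.367, 0.635, -0.680); φ = arcsin(p_z) ≈ -42.86°, λ = atan2(p_y, p_x) ≈ 60.00°.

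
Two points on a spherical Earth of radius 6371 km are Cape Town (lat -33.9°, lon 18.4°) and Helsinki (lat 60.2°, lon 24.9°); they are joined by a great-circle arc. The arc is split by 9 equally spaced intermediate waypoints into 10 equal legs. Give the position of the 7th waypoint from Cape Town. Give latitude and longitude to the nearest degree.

The haversine formula gives a central angle δ ≈ 1.645 rad (94.3°) between the endpoints.
Interpolate at f = 7/10 with slerp weights a = sin((1−f)δ)/sin δ ≈ 0.475, b = sin(fδ)/sin δ ≈ 0.916.
p = a·p₁ + b·p₂ ≈ (0.787, 0.316, 0.530); φ = arcsin(p_z) ≈ 32.00°, λ = atan2(p_y, p_x) ≈ 21.88°.

≈ lat 32°, lon 22°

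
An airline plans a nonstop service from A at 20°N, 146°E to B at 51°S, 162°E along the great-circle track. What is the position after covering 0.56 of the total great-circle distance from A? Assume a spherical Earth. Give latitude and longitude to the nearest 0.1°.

From cos δ = sin φ₁ sin φ₂ + cos φ₁ cos φ₂ cos Δλ, the central angle is δ ≈ 1.263 rad (72.4°).
Interpolate at f = 0.56 with slerp weights a = sin((1−f)δ)/sin δ ≈ 0.554, b = sin(fδ)/sin δ ≈ 0.682.
p = a·p₁ + b·p₂ ≈ (-0.839, 0.424, -0.341); φ = arcsin(p_z) ≈ -19.91°, λ = atan2(p_y, p_x) ≈ 153.23°.

≈ 19.9°S, 153.2°E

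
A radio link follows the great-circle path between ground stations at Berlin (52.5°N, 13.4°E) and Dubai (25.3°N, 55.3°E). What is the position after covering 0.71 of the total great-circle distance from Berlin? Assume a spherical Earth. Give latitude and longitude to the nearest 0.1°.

≈ 34.5°N, 46.4°E

Write both endpoints as unit vectors p₁, p₂ with components (cos φ cos λ, cos φ sin λ, sin φ).
The central angle between the endpoints is δ = arccos(p₁·p₂) ≈ 0.725 rad (41.5°).
Interpolate at f = 0.71 with slerp weights a = sin((1−f)δ)/sin δ ≈ 0.315, b = sin(fδ)/sin δ ≈ 0.742.
p = a·p₁ + b·p₂ ≈ (0.568, 0.596, 0.567); φ = arcsin(p_z) ≈ 34.54°, λ = atan2(p_y, p_x) ≈ 46.36°.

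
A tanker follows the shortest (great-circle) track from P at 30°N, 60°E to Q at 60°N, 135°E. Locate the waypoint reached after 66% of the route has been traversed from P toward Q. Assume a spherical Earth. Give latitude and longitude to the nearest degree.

Convert each endpoint to a unit vector on the sphere (x = cos φ cos λ, y = cos φ sin λ, z = sin φ).
The central angle between the endpoints is δ = arccos(p₁·p₂) ≈ 0.994 rad (57.0°).
Interpolate at f = 0.66 with slerp weights a = sin((1−f)δ)/sin δ ≈ 0.396, b = sin(fδ)/sin δ ≈ 0.728.
p = a·p₁ + b·p₂ ≈ (-0.086, 0.554, 0.828); φ = arcsin(p_z) ≈ 55.90°, λ = atan2(p_y, p_x) ≈ 98.82°.

≈ 56°N, 99°E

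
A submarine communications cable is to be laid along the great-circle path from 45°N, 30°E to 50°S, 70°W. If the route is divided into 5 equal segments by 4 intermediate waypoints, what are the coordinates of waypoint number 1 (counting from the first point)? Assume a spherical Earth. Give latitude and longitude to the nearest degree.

≈ 27°N, 7°E

The haversine formula gives a central angle δ ≈ 2.240 rad (128.4°) between the endpoints.
Interpolate at f = 1/5 with slerp weights a = sin((1−f)δ)/sin δ ≈ 1.244, b = sin(fδ)/sin δ ≈ 0.552.
p = a·p₁ + b·p₂ ≈ (0.883, 0.106, 0.457); φ = arcsin(p_z) ≈ 27.16°, λ = atan2(p_y, p_x) ≈ 6.85°.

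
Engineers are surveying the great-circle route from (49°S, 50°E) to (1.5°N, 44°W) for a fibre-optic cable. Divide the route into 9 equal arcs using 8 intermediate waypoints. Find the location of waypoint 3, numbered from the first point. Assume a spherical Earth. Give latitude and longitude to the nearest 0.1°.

Convert each endpoint to a unit vector on the sphere (x = cos φ cos λ, y = cos φ sin λ, z = sin φ).
The central angle between the endpoints is δ = arccos(p₁·p₂) ≈ 1.636 rad (93.8°).
Interpolate at f = 3/9 with slerp weights a = sin((1−f)δ)/sin δ ≈ 0.889, b = sin(fδ)/sin δ ≈ 0.520.
p = a·p₁ + b·p₂ ≈ (0.749, 0.086, -0.657); φ = arcsin(p_z) ≈ -41.09°, λ = atan2(p_y, p_x) ≈ 6.53°.

≈ (41.1°S, 6.5°E)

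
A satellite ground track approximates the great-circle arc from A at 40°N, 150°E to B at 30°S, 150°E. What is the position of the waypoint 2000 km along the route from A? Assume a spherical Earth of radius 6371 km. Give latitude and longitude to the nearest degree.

Convert each endpoint to a unit vector on the sphere (x = cos φ cos λ, y = cos φ sin λ, z = sin φ).
The central angle between the endpoints is δ = arccos(p₁·p₂) ≈ 1.222 rad (70.0°). The total great-circle distance is δ·R ≈ 1.222 × 6371 ≈ 7784 km, so the target fraction is f = 2000/7784 ≈ 0.257.
Interpolate at f ≈ 0.257 with slerp weights a = sin((1−f)δ)/sin δ ≈ 0.839, b = sin(fδ)/sin δ ≈ 0.329.
p = a·p₁ + b·p₂ ≈ (-0.803, 0.464, 0.375); φ = arcsin(p_z) ≈ 22.01°, λ = atan2(p_y, p_x) ≈ 150.00°.

≈ 22°N, 150°E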